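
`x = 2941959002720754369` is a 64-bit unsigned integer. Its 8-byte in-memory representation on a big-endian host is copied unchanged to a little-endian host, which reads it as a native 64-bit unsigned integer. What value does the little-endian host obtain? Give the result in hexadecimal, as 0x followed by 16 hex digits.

2941959002720754369 in 64-bit hexadecimal is 0x28D3F02034EEDAC1.
Stored big-endian, the bytes at ascending addresses are 28 D3 F0 20 34 EE DA C1.
Read back as little-endian, the first byte is least significant, giving 0xC1DAEE3420F0D328.

0xC1DAEE3420F0D328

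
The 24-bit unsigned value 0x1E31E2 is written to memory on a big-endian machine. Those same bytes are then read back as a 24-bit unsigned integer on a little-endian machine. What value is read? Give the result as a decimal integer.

Stored big-endian, the bytes at ascending addresses are 1E 31 E2.
Read back as little-endian, the first byte is least significant, giving 0xE2311E.
0xE2311E = 14823710.

14823710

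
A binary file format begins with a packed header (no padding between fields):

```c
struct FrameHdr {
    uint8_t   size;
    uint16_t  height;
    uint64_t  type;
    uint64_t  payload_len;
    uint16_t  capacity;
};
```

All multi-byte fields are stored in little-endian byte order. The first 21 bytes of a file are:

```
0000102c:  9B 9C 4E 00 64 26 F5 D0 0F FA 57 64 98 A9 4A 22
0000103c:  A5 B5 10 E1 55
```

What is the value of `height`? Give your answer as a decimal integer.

`height` follows `size` (1 byte), so it starts at byte offset 1 and occupies 2 bytes.
Bytes at offsets 1..2: 9C 4E.
Little-endian: lowest address holds the least-significant byte.
Reassemble most-significant byte first: 4E 9C → 0x4E9C.
0x4E9C = 20124.

20124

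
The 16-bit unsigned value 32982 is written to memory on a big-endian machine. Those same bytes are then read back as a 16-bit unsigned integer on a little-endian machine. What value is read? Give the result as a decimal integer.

32982 in 16-bit hexadecimal is 0x80D6.
Stored big-endian, the bytes at ascending addresses are 80 D6.
Read back as little-endian, the first byte is least significant, giving 0xD680.
0xD680 = 54912.

54912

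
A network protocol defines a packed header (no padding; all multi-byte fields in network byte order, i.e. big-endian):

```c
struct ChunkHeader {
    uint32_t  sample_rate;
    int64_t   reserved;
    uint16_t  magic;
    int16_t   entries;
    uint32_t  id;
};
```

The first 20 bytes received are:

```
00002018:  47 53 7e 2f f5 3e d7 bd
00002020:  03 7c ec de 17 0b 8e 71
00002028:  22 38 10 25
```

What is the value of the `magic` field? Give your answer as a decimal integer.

`magic` follows `sample_rate` (4 B), `reserved` (8 B), so it starts at offset 4 + 8 = 12 and occupies 2 bytes.
Bytes at offsets 12..13: 17 0B.
Big-endian: lowest address holds the most-significant byte.
The bytes are already most-significant first: 0x170B.
0x170B = 5899.

5899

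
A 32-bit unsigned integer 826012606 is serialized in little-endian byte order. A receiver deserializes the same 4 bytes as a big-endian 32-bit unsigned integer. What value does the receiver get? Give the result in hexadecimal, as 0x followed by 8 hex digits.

0xBEF33B31

826012606 in 32-bit hexadecimal is 0x313BF3BE.
Stored little-endian, the bytes at ascending addresses are BE F3 3B 31.
Read back as big-endian, the last byte is least significant, giving 0xBEF33B31.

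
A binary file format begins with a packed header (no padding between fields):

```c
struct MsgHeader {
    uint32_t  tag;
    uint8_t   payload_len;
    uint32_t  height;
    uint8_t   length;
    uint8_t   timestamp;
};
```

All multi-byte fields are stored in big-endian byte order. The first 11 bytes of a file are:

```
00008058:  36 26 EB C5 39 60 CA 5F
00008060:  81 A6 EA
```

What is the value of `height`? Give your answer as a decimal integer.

1623875457

`height` follows `tag` (4 B), `payload_len` (1 B), so it starts at offset 4 + 1 = 5 and occupies 4 bytes.
Bytes at offsets 5..8: 60 CA 5F 81.
In big-endian order the high byte comes first in memory.
The bytes are already most-significant first: 0x60CA5F81.
0x60CA5F81 = 1623875457.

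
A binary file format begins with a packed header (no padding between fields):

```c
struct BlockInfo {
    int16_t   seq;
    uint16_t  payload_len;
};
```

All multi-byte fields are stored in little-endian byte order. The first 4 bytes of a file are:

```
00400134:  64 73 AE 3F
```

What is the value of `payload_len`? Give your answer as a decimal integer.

16302

`payload_len` follows `seq` (2 bytes), so it starts at byte offset 2 and occupies 2 bytes.
Bytes at offsets 2..3: AE 3F.
Little-endian stores the least-significant byte at the lowest address.
Reassemble most-significant byte first: 3F AE → 0x3FAE.
0x3FAE = 16302.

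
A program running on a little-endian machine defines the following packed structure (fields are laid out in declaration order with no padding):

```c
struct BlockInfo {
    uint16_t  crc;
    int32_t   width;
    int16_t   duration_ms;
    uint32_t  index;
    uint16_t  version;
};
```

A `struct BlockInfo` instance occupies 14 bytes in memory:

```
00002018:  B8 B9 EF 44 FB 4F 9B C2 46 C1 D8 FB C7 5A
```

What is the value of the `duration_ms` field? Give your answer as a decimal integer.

`duration_ms` follows `crc` (2 B), `width` (4 B), so it starts at offset 2 + 4 = 6 and occupies 2 bytes.
Bytes at offsets 6..7: 9B C2.
Little-endian: lowest address holds the least-significant byte.
Reassemble most-significant byte first: C2 9B → 0xC29B.
Top bit is set, so as a signed 16-bit value this is 0xC29B − 2^16 = -15717.

-15717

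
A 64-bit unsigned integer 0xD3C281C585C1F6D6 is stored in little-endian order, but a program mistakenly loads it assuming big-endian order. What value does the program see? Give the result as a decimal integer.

15489780748675826387

Stored little-endian, the bytes at ascending addresses are D6 F6 C1 85 C5 81 C2 D3.
Read back as big-endian, the last byte is least significant, giving 0xD6F6C185C581C2D3.
0xD6F6C185C581C2D3 = 15489780748675826387.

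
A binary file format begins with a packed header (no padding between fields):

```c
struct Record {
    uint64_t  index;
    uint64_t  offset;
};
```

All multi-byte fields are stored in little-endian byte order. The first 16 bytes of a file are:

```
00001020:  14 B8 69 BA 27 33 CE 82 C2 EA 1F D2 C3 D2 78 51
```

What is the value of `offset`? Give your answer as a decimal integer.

5870673852763204290

`offset` follows `index` (8 bytes), so it starts at byte offset 8 and occupies 8 bytes.
Bytes at offsets 8..15: C2 EA 1F D2 C3 D2 78 51.
Little-endian stores the least-significant byte at the lowest address.
Reassemble most-significant byte first: 51 78 D2 C3 D2 1F EA C2 → 0x5178D2C3D21FEAC2.
0x5178D2C3D21FEAC2 = 5870673852763204290.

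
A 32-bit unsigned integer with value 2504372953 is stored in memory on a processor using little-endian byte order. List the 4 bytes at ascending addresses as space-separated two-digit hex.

2504372953 in hexadecimal, padded to 32 bits, is 0x9545B2D9.
Split into bytes (most-significant first): 95 45 B2 D9.
Little-endian: lowest address holds the least-significant byte.
So at ascending addresses the bytes are D9 B2 45 95.

D9 B2 45 95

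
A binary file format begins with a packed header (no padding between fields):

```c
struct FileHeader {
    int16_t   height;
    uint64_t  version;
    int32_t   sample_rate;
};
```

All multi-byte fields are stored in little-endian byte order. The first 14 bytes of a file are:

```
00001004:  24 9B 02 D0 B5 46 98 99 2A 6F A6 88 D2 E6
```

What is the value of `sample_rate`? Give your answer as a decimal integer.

-422410074

`sample_rate` follows `height` (2 B), `version` (8 B), so it starts at offset 2 + 8 = 10 and occupies 4 bytes.
Bytes at offsets 10..13: A6 88 D2 E6.
Little-endian: lowest address holds the least-significant byte.
Reassemble most-significant byte first: E6 D2 88 A6 → 0xE6D288A6.
Top bit is set, so as a signed 32-bit value this is 0xE6D288A6 − 2^32 = -422410074.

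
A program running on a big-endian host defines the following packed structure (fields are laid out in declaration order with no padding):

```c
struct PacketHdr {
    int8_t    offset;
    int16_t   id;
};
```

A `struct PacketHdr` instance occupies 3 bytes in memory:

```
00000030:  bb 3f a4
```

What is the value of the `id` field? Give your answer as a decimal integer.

16292

`id` follows `offset` (1 byte), so it starts at byte offset 1 and occupies 2 bytes.
Bytes at offsets 1..2: 3F A4.
Big-endian: lowest address holds the most-significant byte.
The bytes are already most-significant first: 0x3FA4.
0x3FA4 = 16292.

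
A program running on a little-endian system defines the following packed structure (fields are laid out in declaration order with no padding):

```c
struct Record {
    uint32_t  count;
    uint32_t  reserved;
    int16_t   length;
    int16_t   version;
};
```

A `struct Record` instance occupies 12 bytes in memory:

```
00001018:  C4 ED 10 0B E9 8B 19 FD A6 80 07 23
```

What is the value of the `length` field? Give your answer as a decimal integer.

-32602

`length` follows `count` (4 B), `reserved` (4 B), so it starts at offset 4 + 4 = 8 and occupies 2 bytes.
Bytes at offsets 8..9: A6 80.
In little-endian order the low byte comes first in memory.
Reassemble most-significant byte first: 80 A6 → 0x80A6.
Top bit is set, so as a signed 16-bit value this is 0x80A6 − 2^16 = -32602.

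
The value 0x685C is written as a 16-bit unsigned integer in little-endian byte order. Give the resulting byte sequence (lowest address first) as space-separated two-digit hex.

5C 68

Split into bytes (most-significant first): 68 5C.
Little-endian: lowest address holds the least-significant byte.
So at ascending addresses the bytes are 5C 68.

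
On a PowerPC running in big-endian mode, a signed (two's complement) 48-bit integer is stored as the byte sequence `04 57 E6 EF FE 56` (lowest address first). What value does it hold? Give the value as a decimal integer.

Big-endian stores the most-significant byte at the lowest address.
The bytes are already most-significant first: 0x0457E6EFFE56.
0x0457E6EFFE56 = 4775583153750.

4775583153750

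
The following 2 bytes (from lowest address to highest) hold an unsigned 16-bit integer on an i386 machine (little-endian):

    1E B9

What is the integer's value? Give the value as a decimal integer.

Little-endian: lowest address holds the least-significant byte.
Reassemble most-significant byte first: B9 1E → 0xB91E.
0xB91E = 47390.

47390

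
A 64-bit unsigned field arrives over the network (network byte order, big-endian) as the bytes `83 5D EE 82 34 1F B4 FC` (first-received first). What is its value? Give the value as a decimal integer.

9465984234790302972

Big-endian stores the most-significant byte at the lowest address.
The bytes are already most-significant first: 0x835DEE82341FB4FC.
0x835DEE82341FB4FC = 9465984234790302972.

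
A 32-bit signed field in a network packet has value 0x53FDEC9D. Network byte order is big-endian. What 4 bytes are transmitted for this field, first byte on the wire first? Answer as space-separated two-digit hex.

53 FD EC 9D

Split into bytes (most-significant first): 53 FD EC 9D.
Big-endian: lowest address holds the most-significant byte.
So the memory order matches the most-significant-first order: 53 FD EC 9D.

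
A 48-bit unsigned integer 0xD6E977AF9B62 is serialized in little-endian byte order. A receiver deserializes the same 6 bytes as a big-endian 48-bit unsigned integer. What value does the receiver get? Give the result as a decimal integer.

108420803324374

Stored little-endian, the bytes at ascending addresses are 62 9B AF 77 E9 D6.
Read back as big-endian, the last byte is least significant, giving 0x629BAF77E9D6.
0x629BAF77E9D6 = 108420803324374.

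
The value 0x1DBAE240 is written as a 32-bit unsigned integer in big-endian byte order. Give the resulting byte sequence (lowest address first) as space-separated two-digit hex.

Split into bytes (most-significant first): 1D BA E2 40.
Big-endian: lowest address holds the most-significant byte.
So the memory order matches the most-significant-first order: 1D BA E2 40.

1D BA E2 40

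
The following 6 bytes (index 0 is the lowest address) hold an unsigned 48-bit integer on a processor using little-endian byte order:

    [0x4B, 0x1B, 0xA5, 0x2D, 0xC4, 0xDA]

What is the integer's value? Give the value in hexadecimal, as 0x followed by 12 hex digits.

0xDAC42DA51B4B

Little-endian stores the least-significant byte at the lowest address.
Reassemble most-significant byte first: DA C4 2D A5 1B 4B → 0xDAC42DA51B4B.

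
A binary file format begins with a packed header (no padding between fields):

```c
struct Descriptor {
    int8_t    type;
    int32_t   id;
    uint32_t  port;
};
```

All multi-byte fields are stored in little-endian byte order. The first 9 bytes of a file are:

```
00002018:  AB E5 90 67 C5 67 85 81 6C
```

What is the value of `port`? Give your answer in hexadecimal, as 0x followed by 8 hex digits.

0x6C818567

`port` follows `type` (1 B), `id` (4 B), so it starts at offset 1 + 4 = 5 and occupies 4 bytes.
Bytes at offsets 5..8: 67 85 81 6C.
Little-endian: lowest address holds the least-significant byte.
Reassemble most-significant byte first: 6C 81 85 67 → 0x6C818567.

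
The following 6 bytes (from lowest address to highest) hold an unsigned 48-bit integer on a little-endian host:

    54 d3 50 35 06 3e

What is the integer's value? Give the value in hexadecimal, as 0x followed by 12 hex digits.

0x3E063550D354

In little-endian order the low byte comes first in memory.
Reassemble most-significant byte first: 3E 06 35 50 D3 54 → 0x3E063550D354.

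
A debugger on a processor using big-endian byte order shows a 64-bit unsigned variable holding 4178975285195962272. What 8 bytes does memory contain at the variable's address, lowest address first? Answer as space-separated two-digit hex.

4178975285195962272 in hexadecimal, padded to 64 bits, is 0x39FEB3E1773DF7A0.
Split into bytes (most-significant first): 39 FE B3 E1 77 3D F7 A0.
In big-endian order the high byte comes first in memory.
So the memory order matches the most-significant-first order: 39 FE B3 E1 77 3D F7 A0.

39 FE B3 E1 77 3D F7 A0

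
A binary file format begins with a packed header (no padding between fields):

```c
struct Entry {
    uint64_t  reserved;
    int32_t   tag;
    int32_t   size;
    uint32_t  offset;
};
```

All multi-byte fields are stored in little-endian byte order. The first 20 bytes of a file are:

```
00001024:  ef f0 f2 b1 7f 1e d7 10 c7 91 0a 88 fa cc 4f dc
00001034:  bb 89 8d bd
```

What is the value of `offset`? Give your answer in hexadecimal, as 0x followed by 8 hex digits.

`offset` follows `reserved` (8 B), `tag` (4 B), `size` (4 B), so it starts at offset 8 + 4 + 4 = 16 and occupies 4 bytes.
Bytes at offsets 16..19: BB 89 8D BD.
Little-endian stores the least-significant byte at the lowest address.
Reassemble most-significant byte first: BD 8D 89 BB → 0xBD8D89BB.

0xBD8D89BB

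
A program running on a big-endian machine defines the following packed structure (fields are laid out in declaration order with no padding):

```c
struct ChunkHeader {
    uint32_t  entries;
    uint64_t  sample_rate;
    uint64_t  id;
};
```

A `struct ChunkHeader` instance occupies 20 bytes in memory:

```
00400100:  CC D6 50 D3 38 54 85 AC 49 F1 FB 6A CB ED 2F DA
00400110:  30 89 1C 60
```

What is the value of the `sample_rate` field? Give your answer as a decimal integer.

`sample_rate` follows `entries` (4 bytes), so it starts at byte offset 4 and occupies 8 bytes.
Bytes at offsets 4..11: 38 54 85 AC 49 F1 FB 6A.
Big-endian stores the most-significant byte at the lowest address.
The bytes are already most-significant first: 0x385485AC49F1FB6A.
0x385485AC49F1FB6A = 4059016139189123946.

4059016139189123946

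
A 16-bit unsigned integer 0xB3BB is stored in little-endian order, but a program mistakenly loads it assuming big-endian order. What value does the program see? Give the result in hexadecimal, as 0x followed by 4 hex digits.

Stored little-endian, the bytes at ascending addresses are BB B3.
Read back as big-endian, the last byte is least significant, giving 0xBBB3.

0xBBB3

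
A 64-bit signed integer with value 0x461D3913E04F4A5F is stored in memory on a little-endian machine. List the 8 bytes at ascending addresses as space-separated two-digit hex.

Split into bytes (most-significant first): 46 1D 39 13 E0 4F 4A 5F.
In little-endian order the low byte comes first in memory.
So at ascending addresses the bytes are 5F 4A 4F E0 13 39 1D 46.

5F 4A 4F E0 13 39 1D 46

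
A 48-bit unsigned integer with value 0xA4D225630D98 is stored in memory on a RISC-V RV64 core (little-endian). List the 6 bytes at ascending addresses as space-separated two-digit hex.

Split into bytes (most-significant first): A4 D2 25 63 0D 98.
In little-endian order the low byte comes first in memory.
So at ascending addresses the bytes are 98 0D 63 25 D2 A4.

98 0D 63 25 D2 A4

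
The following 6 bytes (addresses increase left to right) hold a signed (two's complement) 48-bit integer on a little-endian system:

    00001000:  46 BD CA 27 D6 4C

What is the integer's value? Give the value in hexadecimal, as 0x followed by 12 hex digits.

In little-endian order the low byte comes first in memory.
Reassemble most-significant byte first: 4C D6 27 CA BD 46 → 0x4CD627CABD46.

0x4CD627CABD46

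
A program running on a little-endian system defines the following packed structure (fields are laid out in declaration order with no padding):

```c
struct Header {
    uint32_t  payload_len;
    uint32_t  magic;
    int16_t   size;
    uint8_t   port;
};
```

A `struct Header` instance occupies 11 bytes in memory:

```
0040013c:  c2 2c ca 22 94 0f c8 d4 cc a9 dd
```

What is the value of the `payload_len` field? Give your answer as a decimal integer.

`payload_len` is the first field, at byte offset 0, occupying 4 bytes.
Bytes at offsets 0..3: C2 2C CA 22.
Little-endian: lowest address holds the least-significant byte.
Reassemble most-significant byte first: 22 CA 2C C2 → 0x22CA2CC2.
0x22CA2CC2 = 583675074.

583675074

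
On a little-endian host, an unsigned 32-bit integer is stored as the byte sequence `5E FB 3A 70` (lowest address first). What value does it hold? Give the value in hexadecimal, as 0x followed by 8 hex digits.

Little-endian stores the least-significant byte at the lowest address.
Reassemble most-significant byte first: 70 3A FB 5E → 0x703AFB5E.

0x703AFB5E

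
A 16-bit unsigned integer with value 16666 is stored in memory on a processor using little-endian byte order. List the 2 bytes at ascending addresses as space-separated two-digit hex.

1A 41

16666 in hexadecimal, padded to 16 bits, is 0x411A.
Split into bytes (most-significant first): 41 1A.
Little-endian: lowest address holds the least-significant byte.
So at ascending addresses the bytes are 1A 41.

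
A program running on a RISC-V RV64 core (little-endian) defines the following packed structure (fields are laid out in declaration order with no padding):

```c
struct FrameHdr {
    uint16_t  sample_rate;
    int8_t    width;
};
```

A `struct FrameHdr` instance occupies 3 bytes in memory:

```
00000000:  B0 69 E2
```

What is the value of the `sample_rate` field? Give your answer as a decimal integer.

27056

`sample_rate` is the first field, at byte offset 0, occupying 2 bytes.
Bytes at offsets 0..1: B0 69.
In little-endian order the low byte comes first in memory.
Reassemble most-significant byte first: 69 B0 → 0x69B0.
0x69B0 = 27056.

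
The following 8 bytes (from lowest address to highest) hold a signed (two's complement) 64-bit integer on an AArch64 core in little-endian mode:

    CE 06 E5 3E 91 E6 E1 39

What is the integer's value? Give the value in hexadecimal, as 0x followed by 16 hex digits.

0x39E1E6913EE506CE

In little-endian order the low byte comes first in memory.
Reassemble most-significant byte first: 39 E1 E6 91 3E E5 06 CE → 0x39E1E6913EE506CE.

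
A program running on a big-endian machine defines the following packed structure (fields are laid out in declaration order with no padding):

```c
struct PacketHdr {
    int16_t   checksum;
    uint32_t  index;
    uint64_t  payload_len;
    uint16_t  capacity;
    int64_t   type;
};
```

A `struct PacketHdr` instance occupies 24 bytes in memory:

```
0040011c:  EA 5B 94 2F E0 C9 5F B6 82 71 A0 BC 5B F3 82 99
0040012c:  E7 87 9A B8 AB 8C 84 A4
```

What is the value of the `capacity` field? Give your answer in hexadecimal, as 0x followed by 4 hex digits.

`capacity` follows `checksum` (2 B), `index` (4 B), `payload_len` (8 B), so it starts at offset 2 + 4 + 8 = 14 and occupies 2 bytes.
Bytes at offsets 14..15: 82 99.
Big-endian stores the most-significant byte at the lowest address.
The bytes are already most-significant first: 0x8299.

0x8299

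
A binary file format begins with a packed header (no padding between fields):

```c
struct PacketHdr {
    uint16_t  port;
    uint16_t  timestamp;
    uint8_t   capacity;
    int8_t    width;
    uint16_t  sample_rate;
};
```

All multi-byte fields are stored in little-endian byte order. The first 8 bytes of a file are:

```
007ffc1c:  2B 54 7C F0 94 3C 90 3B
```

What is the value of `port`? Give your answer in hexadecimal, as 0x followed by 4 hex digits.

0x542B

`port` is the first field, at byte offset 0, occupying 2 bytes.
Bytes at offsets 0..1: 2B 54.
Little-endian stores the least-significant byte at the lowest address.
Reassemble most-significant byte first: 54 2B → 0x542B.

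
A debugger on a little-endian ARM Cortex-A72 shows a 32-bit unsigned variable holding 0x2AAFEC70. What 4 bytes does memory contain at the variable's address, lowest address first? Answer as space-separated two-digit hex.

70 EC AF 2A

Split into bytes (most-significant first): 2A AF EC 70.
Little-endian: lowest address holds the least-significant byte.
So at ascending addresses the bytes are 70 EC AF 2A.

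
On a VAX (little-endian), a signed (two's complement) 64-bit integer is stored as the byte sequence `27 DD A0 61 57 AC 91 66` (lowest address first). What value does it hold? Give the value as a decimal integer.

Little-endian stores the least-significant byte at the lowest address.
Reassemble most-significant byte first: 66 91 AC 57 61 A0 DD 27 → 0x6691AC5761A0DD27.
0x6691AC5761A0DD27 = 7390877954791759143.

7390877954791759143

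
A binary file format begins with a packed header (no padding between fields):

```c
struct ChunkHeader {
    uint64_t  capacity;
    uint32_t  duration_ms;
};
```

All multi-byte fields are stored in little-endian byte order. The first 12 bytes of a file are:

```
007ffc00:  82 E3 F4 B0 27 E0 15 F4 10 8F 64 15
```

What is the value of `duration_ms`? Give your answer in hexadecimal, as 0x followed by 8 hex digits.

`duration_ms` follows `capacity` (8 bytes), so it starts at byte offset 8 and occupies 4 bytes.
Bytes at offsets 8..11: 10 8F 64 15.
In little-endian order the low byte comes first in memory.
Reassemble most-significant byte first: 15 64 8F 10 → 0x15648F10.

0x15648F10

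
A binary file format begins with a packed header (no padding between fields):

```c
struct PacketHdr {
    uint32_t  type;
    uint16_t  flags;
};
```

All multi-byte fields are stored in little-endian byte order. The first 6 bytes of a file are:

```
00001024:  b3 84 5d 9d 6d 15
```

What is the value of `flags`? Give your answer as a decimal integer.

5485

`flags` follows `type` (4 bytes), so it starts at byte offset 4 and occupies 2 bytes.
Bytes at offsets 4..5: 6D 15.
Little-endian stores the least-significant byte at the lowest address.
Reassemble most-significant byte first: 15 6D → 0x156D.
0x156D = 5485.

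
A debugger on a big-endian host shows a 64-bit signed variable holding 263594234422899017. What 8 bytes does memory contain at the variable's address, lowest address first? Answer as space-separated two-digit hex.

263594234422899017 in hexadecimal, padded to 64 bits, is 0x03A8798F439E3149.
Split into bytes (most-significant first): 03 A8 79 8F 43 9E 31 49.
Big-endian stores the most-significant byte at the lowest address.
So the memory order matches the most-significant-first order: 03 A8 79 8F 43 9E 31 49.

03 A8 79 8F 43 9E 31 49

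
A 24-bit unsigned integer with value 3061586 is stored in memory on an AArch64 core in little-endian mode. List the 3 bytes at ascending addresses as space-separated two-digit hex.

3061586 in hexadecimal, padded to 24 bits, is 0x2EB752.
Split into bytes (most-significant first): 2E B7 52.
Little-endian stores the least-significant byte at the lowest address.
So at ascending addresses the bytes are 52 B7 2E.

52 B7 2E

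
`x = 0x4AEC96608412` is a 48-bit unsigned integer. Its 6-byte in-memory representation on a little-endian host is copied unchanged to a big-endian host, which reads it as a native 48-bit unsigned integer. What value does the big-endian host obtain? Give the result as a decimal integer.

Stored little-endian, the bytes at ascending addresses are 12 84 60 96 EC 4A.
Read back as big-endian, the last byte is least significant, giving 0x12846096EC4A.
0x12846096EC4A = 20359765486666.

20359765486666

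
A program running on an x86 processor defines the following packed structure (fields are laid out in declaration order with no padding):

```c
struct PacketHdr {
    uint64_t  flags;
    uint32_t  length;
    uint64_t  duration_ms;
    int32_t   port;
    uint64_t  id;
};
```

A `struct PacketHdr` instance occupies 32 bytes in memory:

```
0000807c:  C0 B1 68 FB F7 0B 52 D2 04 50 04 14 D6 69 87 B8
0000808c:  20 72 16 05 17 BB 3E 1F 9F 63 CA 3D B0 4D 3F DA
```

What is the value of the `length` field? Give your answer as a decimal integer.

335826948

`length` follows `flags` (8 bytes), so it starts at byte offset 8 and occupies 4 bytes.
Bytes at offsets 8..11: 04 50 04 14.
In little-endian order the low byte comes first in memory.
Reassemble most-significant byte first: 14 04 50 04 → 0x14045004.
0x14045004 = 335826948.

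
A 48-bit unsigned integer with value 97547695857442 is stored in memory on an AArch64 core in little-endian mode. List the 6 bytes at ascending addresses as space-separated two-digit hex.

22 9F C2 17 B8 58

97547695857442 in hexadecimal, padded to 48 bits, is 0x58B817C29F22.
Split into bytes (most-significant first): 58 B8 17 C2 9F 22.
Little-endian: lowest address holds the least-significant byte.
So at ascending addresses the bytes are 22 9F C2 17 B8 58.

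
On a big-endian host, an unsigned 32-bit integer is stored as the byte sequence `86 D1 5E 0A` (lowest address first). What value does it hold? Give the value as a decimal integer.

Big-endian stores the most-significant byte at the lowest address.
The bytes are already most-significant first: 0x86D15E0A.
0x86D15E0A = 2261868042.

2261868042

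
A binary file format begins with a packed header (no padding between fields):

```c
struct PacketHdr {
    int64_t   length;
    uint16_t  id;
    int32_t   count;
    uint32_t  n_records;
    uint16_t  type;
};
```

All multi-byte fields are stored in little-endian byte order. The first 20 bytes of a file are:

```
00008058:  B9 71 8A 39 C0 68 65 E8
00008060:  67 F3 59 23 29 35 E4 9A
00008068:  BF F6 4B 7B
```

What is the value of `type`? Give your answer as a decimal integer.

`type` follows `length` (8 B), `id` (2 B), `count` (4 B), `n_records` (4 B), so it starts at offset 8 + 2 + 4 + 4 = 18 and occupies 2 bytes.
Bytes at offsets 18..19: 4B 7B.
Little-endian: lowest address holds the least-significant byte.
Reassemble most-significant byte first: 7B 4B → 0x7B4B.
0x7B4B = 31563.

31563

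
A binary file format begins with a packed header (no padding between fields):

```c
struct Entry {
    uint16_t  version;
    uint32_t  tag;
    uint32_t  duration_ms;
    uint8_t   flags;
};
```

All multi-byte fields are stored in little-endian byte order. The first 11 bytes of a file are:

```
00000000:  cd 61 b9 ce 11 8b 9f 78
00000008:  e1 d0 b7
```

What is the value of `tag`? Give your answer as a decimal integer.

2333200057

`tag` follows `version` (2 bytes), so it starts at byte offset 2 and occupies 4 bytes.
Bytes at offsets 2..5: B9 CE 11 8B.
Little-endian stores the least-significant byte at the lowest address.
Reassemble most-significant byte first: 8B 11 CE B9 → 0x8B11CEB9.
0x8B11CEB9 = 2333200057.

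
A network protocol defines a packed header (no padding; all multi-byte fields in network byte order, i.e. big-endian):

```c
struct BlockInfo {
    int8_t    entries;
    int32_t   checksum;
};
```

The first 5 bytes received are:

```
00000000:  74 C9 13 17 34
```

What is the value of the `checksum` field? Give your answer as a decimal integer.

`checksum` follows `entries` (1 byte), so it starts at byte offset 1 and occupies 4 bytes.
Bytes at offsets 1..4: C9 13 17 34.
Big-endian stores the most-significant byte at the lowest address.
The bytes are already most-significant first: 0xC9131734.
Top bit is set, so as a signed 32-bit value this is 0xC9131734 − 2^32 = -921495756.

-921495756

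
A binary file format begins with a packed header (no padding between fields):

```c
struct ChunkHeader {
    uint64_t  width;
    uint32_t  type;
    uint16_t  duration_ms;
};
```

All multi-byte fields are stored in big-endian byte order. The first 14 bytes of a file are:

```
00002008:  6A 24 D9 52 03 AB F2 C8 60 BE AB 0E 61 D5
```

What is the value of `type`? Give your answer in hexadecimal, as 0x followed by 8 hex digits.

`type` follows `width` (8 bytes), so it starts at byte offset 8 and occupies 4 bytes.
Bytes at offsets 8..11: 60 BE AB 0E.
In big-endian order the high byte comes first in memory.
The bytes are already most-significant first: 0x60BEAB0E.

0x60BEAB0E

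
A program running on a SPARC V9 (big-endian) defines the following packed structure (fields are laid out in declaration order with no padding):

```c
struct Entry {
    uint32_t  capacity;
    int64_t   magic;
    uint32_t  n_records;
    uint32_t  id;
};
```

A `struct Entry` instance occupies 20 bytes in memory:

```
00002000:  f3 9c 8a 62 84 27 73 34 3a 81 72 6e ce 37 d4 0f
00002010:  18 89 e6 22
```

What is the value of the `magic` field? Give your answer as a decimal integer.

-8924037468454292882

`magic` follows `capacity` (4 bytes), so it starts at byte offset 4 and occupies 8 bytes.
Bytes at offsets 4..11: 84 27 73 34 3A 81 72 6E.
Big-endian stores the most-significant byte at the lowest address.
The bytes are already most-significant first: 0x842773343A81726E.
Top bit is set, so as a signed 64-bit value this is 0x842773343A81726E − 2^64 = -8924037468454292882.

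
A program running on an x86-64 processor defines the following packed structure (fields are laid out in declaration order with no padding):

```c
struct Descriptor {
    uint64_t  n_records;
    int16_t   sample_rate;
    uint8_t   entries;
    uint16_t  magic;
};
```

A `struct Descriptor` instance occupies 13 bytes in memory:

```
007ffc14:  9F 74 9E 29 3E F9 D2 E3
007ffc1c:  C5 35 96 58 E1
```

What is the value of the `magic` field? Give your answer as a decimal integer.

57688

`magic` follows `n_records` (8 B), `sample_rate` (2 B), `entries` (1 B), so it starts at offset 8 + 2 + 1 = 11 and occupies 2 bytes.
Bytes at offsets 11..12: 58 E1.
Little-endian: lowest address holds the least-significant byte.
Reassemble most-significant byte first: E1 58 → 0xE158.
0xE158 = 57688.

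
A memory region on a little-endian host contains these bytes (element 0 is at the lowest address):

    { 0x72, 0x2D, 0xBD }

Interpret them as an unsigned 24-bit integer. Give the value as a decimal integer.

12397938

Little-endian: lowest address holds the least-significant byte.
Reassemble most-significant byte first: BD 2D 72 → 0xBD2D72.
0xBD2D72 = 12397938.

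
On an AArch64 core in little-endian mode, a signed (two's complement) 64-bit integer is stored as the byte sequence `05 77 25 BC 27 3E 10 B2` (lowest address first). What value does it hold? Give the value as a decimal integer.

Little-endian: lowest address holds the least-significant byte.
Reassemble most-significant byte first: B2 10 3E 27 BC 25 77 05 → 0xB2103E27BC257705.
Top bit is set, so as a signed 64-bit value this is 0xB2103E27BC257705 − 2^64 = -5615920394949789947.

-5615920394949789947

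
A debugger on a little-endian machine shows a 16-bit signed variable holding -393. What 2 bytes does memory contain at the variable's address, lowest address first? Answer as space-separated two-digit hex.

Two's complement of -393 in 16 bits: 393 = 0x0189; invert → 0xFE76; add 1 → 0xFE77.
Split into bytes (most-significant first): FE 77.
In little-endian order the low byte comes first in memory.
So at ascending addresses the bytes are 77 FE.

77 FE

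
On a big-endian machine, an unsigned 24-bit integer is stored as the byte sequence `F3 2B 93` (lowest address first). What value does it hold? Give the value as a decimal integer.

Big-endian stores the most-significant byte at the lowest address.
The bytes are already most-significant first: 0xF32B93.
0xF32B93 = 15936403.

15936403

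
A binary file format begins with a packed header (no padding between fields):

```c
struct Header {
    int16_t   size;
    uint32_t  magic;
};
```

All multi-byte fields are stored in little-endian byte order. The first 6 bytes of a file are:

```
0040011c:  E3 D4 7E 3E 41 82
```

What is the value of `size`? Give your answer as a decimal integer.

`size` is the first field, at byte offset 0, occupying 2 bytes.
Bytes at offsets 0..1: E3 D4.
Little-endian: lowest address holds the least-significant byte.
Reassemble most-significant byte first: D4 E3 → 0xD4E3.
Top bit is set, so as a signed 16-bit value this is 0xD4E3 − 2^16 = -11037.

-11037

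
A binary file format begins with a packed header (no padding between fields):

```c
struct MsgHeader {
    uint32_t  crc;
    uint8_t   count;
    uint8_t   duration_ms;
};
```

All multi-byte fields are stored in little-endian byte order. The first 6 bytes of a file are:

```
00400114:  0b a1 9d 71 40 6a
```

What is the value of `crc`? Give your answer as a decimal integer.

`crc` is the first field, at byte offset 0, occupying 4 bytes.
Bytes at offsets 0..3: 0B A1 9D 71.
Little-endian stores the least-significant byte at the lowest address.
Reassemble most-significant byte first: 71 9D A1 0B → 0x719DA10B.
0x719DA10B = 1906155787.

1906155787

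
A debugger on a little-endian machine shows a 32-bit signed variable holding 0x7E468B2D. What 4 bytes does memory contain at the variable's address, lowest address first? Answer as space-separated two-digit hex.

Split into bytes (most-significant first): 7E 46 8B 2D.
Little-endian stores the least-significant byte at the lowest address.
So at ascending addresses the bytes are 2D 8B 46 7E.

2D 8B 46 7E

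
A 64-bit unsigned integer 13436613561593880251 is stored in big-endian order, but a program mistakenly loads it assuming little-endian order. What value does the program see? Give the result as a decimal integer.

13436613561593880251 in 64-bit hexadecimal is 0xBA7870D812FFDEBB.
Stored big-endian, the bytes at ascending addresses are BA 78 70 D8 12 FF DE BB.
Read back as little-endian, the first byte is least significant, giving 0xBBDEFF12D87078BA.
0xBBDEFF12D87078BA = 13537537986328033466.

13537537986328033466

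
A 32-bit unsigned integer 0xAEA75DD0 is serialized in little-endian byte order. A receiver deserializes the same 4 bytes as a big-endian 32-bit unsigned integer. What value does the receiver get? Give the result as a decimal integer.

3495798702

Stored little-endian, the bytes at ascending addresses are D0 5D A7 AE.
Read back as big-endian, the last byte is least significant, giving 0xD05DA7AE.
0xD05DA7AE = 3495798702.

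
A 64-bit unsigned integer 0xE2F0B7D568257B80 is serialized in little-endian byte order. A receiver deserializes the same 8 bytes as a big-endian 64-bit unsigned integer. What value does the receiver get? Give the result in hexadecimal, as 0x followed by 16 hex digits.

Stored little-endian, the bytes at ascending addresses are 80 7B 25 68 D5 B7 F0 E2.
Read back as big-endian, the last byte is least significant, giving 0x807B2568D5B7F0E2.

0x807B2568D5B7F0E2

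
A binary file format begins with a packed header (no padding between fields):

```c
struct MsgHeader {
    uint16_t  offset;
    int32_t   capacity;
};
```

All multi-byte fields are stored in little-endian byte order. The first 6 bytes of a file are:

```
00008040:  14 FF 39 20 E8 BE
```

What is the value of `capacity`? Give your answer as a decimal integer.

-1092083655

`capacity` follows `offset` (2 bytes), so it starts at byte offset 2 and occupies 4 bytes.
Bytes at offsets 2..5: 39 20 E8 BE.
Little-endian: lowest address holds the least-significant byte.
Reassemble most-significant byte first: BE E8 20 39 → 0xBEE82039.
Top bit is set, so as a signed 32-bit value this is 0xBEE82039 − 2^32 = -1092083655.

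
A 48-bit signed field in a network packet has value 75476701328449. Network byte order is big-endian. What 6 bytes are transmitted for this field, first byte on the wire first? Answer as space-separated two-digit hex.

44 A5 49 F8 B4 41

75476701328449 in hexadecimal, padded to 48 bits, is 0x44A549F8B441.
Split into bytes (most-significant first): 44 A5 49 F8 B4 41.
Big-endian stores the most-significant byte at the lowest address.
So the memory order matches the most-significant-first order: 44 A5 49 F8 B4 41.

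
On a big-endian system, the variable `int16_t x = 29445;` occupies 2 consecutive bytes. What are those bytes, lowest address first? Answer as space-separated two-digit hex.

29445 in hexadecimal, padded to 16 bits, is 0x7305.
Split into bytes (most-significant first): 73 05.
In big-endian order the high byte comes first in memory.
So the memory order matches the most-significant-first order: 73 05.

73 05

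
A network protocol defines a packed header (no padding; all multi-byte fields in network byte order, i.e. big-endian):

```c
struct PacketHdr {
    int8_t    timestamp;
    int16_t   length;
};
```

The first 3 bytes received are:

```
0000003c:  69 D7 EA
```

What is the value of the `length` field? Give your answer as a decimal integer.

-10262

`length` follows `timestamp` (1 byte), so it starts at byte offset 1 and occupies 2 bytes.
Bytes at offsets 1..2: D7 EA.
Big-endian stores the most-significant byte at the lowest address.
The bytes are already most-significant first: 0xD7EA.
Top bit is set, so as a signed 16-bit value this is 0xD7EA − 2^16 = -10262.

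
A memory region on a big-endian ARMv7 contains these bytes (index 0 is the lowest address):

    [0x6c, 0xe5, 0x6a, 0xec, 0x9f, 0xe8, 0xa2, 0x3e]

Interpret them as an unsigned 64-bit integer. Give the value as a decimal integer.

7846795490290606654

Big-endian: lowest address holds the most-significant byte.
The bytes are already most-significant first: 0x6CE56AEC9FE8A23E.
0x6CE56AEC9FE8A23E = 7846795490290606654.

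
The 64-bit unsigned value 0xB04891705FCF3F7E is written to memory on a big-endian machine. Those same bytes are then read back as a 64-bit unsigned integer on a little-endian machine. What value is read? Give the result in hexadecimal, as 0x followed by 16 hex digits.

Stored big-endian, the bytes at ascending addresses are B0 48 91 70 5F CF 3F 7E.
Read back as little-endian, the first byte is least significant, giving 0x7E3FCF5F709148B0.

0x7E3FCF5F709148B0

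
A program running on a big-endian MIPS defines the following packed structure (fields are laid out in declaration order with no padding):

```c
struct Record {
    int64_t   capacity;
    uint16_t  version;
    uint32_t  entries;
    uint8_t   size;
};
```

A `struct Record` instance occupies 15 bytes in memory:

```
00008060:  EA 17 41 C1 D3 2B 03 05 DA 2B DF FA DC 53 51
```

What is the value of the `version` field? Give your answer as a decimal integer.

`version` follows `capacity` (8 bytes), so it starts at byte offset 8 and occupies 2 bytes.
Bytes at offsets 8..9: DA 2B.
Big-endian: lowest address holds the most-significant byte.
The bytes are already most-significant first: 0xDA2B.
0xDA2B = 55851.

55851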